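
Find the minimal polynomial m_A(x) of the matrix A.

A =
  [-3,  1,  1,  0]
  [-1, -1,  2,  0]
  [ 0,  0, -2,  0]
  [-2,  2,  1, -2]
x^3 + 6*x^2 + 12*x + 8

The characteristic polynomial is χ_A(x) = (x + 2)^4, so the eigenvalues are known. The minimal polynomial is
  m_A(x) = Π_λ (x − λ)^{k_λ}
where k_λ is the size of the *largest* Jordan block for λ (equivalently, the smallest k with (A − λI)^k v = 0 for every generalised eigenvector v of λ).

  λ = -2: largest Jordan block has size 3, contributing (x + 2)^3

So m_A(x) = (x + 2)^3 = x^3 + 6*x^2 + 12*x + 8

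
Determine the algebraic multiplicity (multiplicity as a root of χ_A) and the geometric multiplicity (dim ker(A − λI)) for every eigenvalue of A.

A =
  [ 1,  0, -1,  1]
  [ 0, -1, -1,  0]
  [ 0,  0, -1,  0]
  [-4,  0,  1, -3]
λ = -1: alg = 4, geom = 2

Step 1 — factor the characteristic polynomial to read off the algebraic multiplicities:
  χ_A(x) = (x + 1)^4

Step 2 — compute geometric multiplicities via the rank-nullity identity g(λ) = n − rank(A − λI):
  rank(A − (-1)·I) = 2, so dim ker(A − (-1)·I) = n − 2 = 2

Summary:
  λ = -1: algebraic multiplicity = 4, geometric multiplicity = 2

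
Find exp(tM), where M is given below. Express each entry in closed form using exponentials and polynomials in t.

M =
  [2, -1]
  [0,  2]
e^{tM} =
  [exp(2*t), -t*exp(2*t)]
  [0, exp(2*t)]

Strategy: write M = P · J · P⁻¹ where J is a Jordan canonical form, so e^{tM} = P · e^{tJ} · P⁻¹, and e^{tJ} can be computed block-by-block.

M has Jordan form
J =
  [2, 1]
  [0, 2]
(up to reordering of blocks).

Per-block formulas:
  For a 2×2 Jordan block J_2(2): exp(t · J_2(2)) = e^(2t)·(I + t·N), where N is the 2×2 nilpotent shift.

After assembling e^{tJ} and conjugating by P, we get:

e^{tM} =
  [exp(2*t), -t*exp(2*t)]
  [0, exp(2*t)]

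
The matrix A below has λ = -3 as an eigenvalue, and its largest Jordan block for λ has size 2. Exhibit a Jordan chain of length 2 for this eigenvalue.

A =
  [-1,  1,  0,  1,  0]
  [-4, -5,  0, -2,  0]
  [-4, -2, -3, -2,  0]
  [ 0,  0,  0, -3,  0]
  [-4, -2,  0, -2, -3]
A Jordan chain for λ = -3 of length 2:
v_1 = (2, -4, -4, 0, -4)ᵀ
v_2 = (1, 0, 0, 0, 0)ᵀ

Let N = A − (-3)·I. We want v_2 with N^2 v_2 = 0 but N^1 v_2 ≠ 0; then v_{j-1} := N · v_j for j = 2, …, 2.

Pick v_2 = (1, 0, 0, 0, 0)ᵀ.
Then v_1 = N · v_2 = (2, -4, -4, 0, -4)ᵀ.

Sanity check: (A − (-3)·I) v_1 = (0, 0, 0, 0, 0)ᵀ = 0. ✓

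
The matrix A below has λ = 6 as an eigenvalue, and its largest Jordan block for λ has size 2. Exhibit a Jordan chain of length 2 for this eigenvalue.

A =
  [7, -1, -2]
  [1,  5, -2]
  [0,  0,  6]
A Jordan chain for λ = 6 of length 2:
v_1 = (1, 1, 0)ᵀ
v_2 = (1, 0, 0)ᵀ

Let N = A − (6)·I. We want v_2 with N^2 v_2 = 0 but N^1 v_2 ≠ 0; then v_{j-1} := N · v_j for j = 2, …, 2.

Pick v_2 = (1, 0, 0)ᵀ.
Then v_1 = N · v_2 = (1, 1, 0)ᵀ.

Sanity check: (A − (6)·I) v_1 = (0, 0, 0)ᵀ = 0. ✓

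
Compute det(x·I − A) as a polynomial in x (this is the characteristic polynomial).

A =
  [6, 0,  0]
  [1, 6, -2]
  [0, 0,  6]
x^3 - 18*x^2 + 108*x - 216

Expanding det(x·I − A) (e.g. by cofactor expansion or by noting that A is similar to its Jordan form J, which has the same characteristic polynomial as A) gives
  χ_A(x) = x^3 - 18*x^2 + 108*x - 216
which factors as (x - 6)^3. The eigenvalues (with algebraic multiplicities) are λ = 6 with multiplicity 3.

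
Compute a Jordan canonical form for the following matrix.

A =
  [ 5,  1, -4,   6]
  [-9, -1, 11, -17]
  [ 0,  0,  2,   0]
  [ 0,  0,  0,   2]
J_3(2) ⊕ J_1(2)

The characteristic polynomial is
  det(x·I − A) = x^4 - 8*x^3 + 24*x^2 - 32*x + 16 = (x - 2)^4

Eigenvalues and multiplicities (the geometric multiplicity of λ is n − rank(A − λI), which equals the number of Jordan blocks for λ):
  λ = 2: algebraic multiplicity = 4, geometric multiplicity = 2

Determining the block sizes for each eigenvalue:
  λ = 2: with am = 4 and gm = 2, the partition is not yet determined (e.g. several partitions of 4 into 2 parts exist). Let N = A − (2)·I. Computing rank(N^1) = 2, rank(N^2) = 1, rank(N^3) = 0; the number of blocks of size ≥ j is rank(N^{j−1}) − rank(N^j), giving [2, 1, 1]. So we have 1 block(s) of size 3, 1 block(s) of size 1 → block sizes [3, 1]

Assembling the blocks gives a Jordan form
J =
  [2, 1, 0, 0]
  [0, 2, 1, 0]
  [0, 0, 2, 0]
  [0, 0, 0, 2]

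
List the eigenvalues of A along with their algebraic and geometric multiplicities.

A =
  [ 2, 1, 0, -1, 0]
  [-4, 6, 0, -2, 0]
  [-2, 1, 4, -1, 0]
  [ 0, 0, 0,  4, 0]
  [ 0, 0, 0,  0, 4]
λ = 4: alg = 5, geom = 4

Step 1 — factor the characteristic polynomial to read off the algebraic multiplicities:
  χ_A(x) = (x - 4)^5

Step 2 — compute geometric multiplicities via the rank-nullity identity g(λ) = n − rank(A − λI):
  rank(A − (4)·I) = 1, so dim ker(A − (4)·I) = n − 1 = 4

Summary:
  λ = 4: algebraic multiplicity = 5, geometric multiplicity = 4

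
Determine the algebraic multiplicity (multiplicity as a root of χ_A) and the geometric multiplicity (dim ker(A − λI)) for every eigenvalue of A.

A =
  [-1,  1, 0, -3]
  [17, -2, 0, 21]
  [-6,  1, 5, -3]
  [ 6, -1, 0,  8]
λ = 0: alg = 2, geom = 1; λ = 5: alg = 2, geom = 2

Step 1 — factor the characteristic polynomial to read off the algebraic multiplicities:
  χ_A(x) = x^2*(x - 5)^2

Step 2 — compute geometric multiplicities via the rank-nullity identity g(λ) = n − rank(A − λI):
  rank(A − (0)·I) = 3, so dim ker(A − (0)·I) = n − 3 = 1
  rank(A − (5)·I) = 2, so dim ker(A − (5)·I) = n − 2 = 2

Summary:
  λ = 0: algebraic multiplicity = 2, geometric multiplicity = 1
  λ = 5: algebraic multiplicity = 2, geometric multiplicity = 2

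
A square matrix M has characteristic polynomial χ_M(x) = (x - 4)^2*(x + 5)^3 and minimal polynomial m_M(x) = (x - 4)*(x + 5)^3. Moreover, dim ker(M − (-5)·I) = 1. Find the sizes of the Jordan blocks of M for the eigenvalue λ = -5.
Block sizes for λ = -5: [3]

Step 1 — from the characteristic polynomial, algebraic multiplicity of λ = -5 is 3. From dim ker(M − (-5)·I) = 1, there are exactly 1 Jordan blocks for λ = -5.
Step 2 — from the minimal polynomial, the factor (x + 5)^3 tells us the largest block for λ = -5 has size 3.
Step 3 — with total size 3, 1 blocks, and largest block 3, the block sizes (in nonincreasing order) are [3].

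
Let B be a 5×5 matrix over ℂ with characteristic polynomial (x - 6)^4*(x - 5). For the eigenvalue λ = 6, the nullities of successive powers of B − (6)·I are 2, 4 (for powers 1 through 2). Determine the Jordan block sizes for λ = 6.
Block sizes for λ = 6: [2, 2]

From the dimensions of kernels of powers, the number of Jordan blocks of size at least j is d_j − d_{j−1} where d_j = dim ker(N^j) (with d_0 = 0). Computing the differences gives [2, 2].
The number of blocks of size exactly k is (#blocks of size ≥ k) − (#blocks of size ≥ k + 1), so the partition is: 2 block(s) of size 2.
In nonincreasing order the block sizes are [2, 2].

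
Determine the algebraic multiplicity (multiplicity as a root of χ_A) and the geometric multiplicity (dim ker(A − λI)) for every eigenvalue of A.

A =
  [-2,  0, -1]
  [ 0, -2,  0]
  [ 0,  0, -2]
λ = -2: alg = 3, geom = 2

Step 1 — factor the characteristic polynomial to read off the algebraic multiplicities:
  χ_A(x) = (x + 2)^3

Step 2 — compute geometric multiplicities via the rank-nullity identity g(λ) = n − rank(A − λI):
  rank(A − (-2)·I) = 1, so dim ker(A − (-2)·I) = n − 1 = 2

Summary:
  λ = -2: algebraic multiplicity = 3, geometric multiplicity = 2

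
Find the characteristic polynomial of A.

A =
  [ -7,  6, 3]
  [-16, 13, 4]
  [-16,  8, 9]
x^3 - 15*x^2 + 75*x - 125

Expanding det(x·I − A) (e.g. by cofactor expansion or by noting that A is similar to its Jordan form J, which has the same characteristic polynomial as A) gives
  χ_A(x) = x^3 - 15*x^2 + 75*x - 125
which factors as (x - 5)^3. The eigenvalues (with algebraic multiplicities) are λ = 5 with multiplicity 3.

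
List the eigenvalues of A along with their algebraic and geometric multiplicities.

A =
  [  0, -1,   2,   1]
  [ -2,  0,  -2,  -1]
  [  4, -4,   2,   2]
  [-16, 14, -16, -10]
λ = -2: alg = 4, geom = 2

Step 1 — factor the characteristic polynomial to read off the algebraic multiplicities:
  χ_A(x) = (x + 2)^4

Step 2 — compute geometric multiplicities via the rank-nullity identity g(λ) = n − rank(A − λI):
  rank(A − (-2)·I) = 2, so dim ker(A − (-2)·I) = n − 2 = 2

Summary:
  λ = -2: algebraic multiplicity = 4, geometric multiplicity = 2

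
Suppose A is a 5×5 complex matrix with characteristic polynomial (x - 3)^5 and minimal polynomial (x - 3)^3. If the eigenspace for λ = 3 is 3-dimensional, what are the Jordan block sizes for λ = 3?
Block sizes for λ = 3: [3, 1, 1]

Step 1 — from the characteristic polynomial, algebraic multiplicity of λ = 3 is 5. From dim ker(A − (3)·I) = 3, there are exactly 3 Jordan blocks for λ = 3.
Step 2 — from the minimal polynomial, the factor (x − 3)^3 tells us the largest block for λ = 3 has size 3.
Step 3 — with total size 5, 3 blocks, and largest block 3, the block sizes (in nonincreasing order) are [3, 1, 1].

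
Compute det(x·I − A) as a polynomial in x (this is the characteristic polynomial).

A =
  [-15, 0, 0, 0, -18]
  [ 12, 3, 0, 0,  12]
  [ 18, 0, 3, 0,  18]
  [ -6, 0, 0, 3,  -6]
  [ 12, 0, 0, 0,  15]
x^5 - 9*x^4 + 18*x^3 + 54*x^2 - 243*x + 243

Expanding det(x·I − A) (e.g. by cofactor expansion or by noting that A is similar to its Jordan form J, which has the same characteristic polynomial as A) gives
  χ_A(x) = x^5 - 9*x^4 + 18*x^3 + 54*x^2 - 243*x + 243
which factors as (x - 3)^4*(x + 3). The eigenvalues (with algebraic multiplicities) are λ = -3 with multiplicity 1, λ = 3 with multiplicity 4.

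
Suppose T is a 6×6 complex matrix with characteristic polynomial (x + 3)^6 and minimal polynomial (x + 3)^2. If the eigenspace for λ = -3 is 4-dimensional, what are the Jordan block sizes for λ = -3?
Block sizes for λ = -3: [2, 2, 1, 1]

Step 1 — from the characteristic polynomial, algebraic multiplicity of λ = -3 is 6. From dim ker(T − (-3)·I) = 4, there are exactly 4 Jordan blocks for λ = -3.
Step 2 — from the minimal polynomial, the factor (x + 3)^2 tells us the largest block for λ = -3 has size 2.
Step 3 — with total size 6, 4 blocks, and largest block 2, the block sizes (in nonincreasing order) are [2, 2, 1, 1].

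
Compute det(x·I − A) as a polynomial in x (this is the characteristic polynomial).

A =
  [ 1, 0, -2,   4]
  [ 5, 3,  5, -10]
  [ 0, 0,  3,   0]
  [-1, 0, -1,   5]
x^4 - 12*x^3 + 54*x^2 - 108*x + 81

Expanding det(x·I − A) (e.g. by cofactor expansion or by noting that A is similar to its Jordan form J, which has the same characteristic polynomial as A) gives
  χ_A(x) = x^4 - 12*x^3 + 54*x^2 - 108*x + 81
which factors as (x - 3)^4. The eigenvalues (with algebraic multiplicities) are λ = 3 with multiplicity 4.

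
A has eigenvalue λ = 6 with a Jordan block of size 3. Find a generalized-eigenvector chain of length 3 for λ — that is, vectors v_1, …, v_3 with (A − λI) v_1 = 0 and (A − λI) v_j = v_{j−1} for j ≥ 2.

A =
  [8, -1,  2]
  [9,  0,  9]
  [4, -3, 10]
A Jordan chain for λ = 6 of length 3:
v_1 = (3, 0, -3)ᵀ
v_2 = (2, 9, 4)ᵀ
v_3 = (1, 0, 0)ᵀ

Let N = A − (6)·I. We want v_3 with N^3 v_3 = 0 but N^2 v_3 ≠ 0; then v_{j-1} := N · v_j for j = 3, …, 2.

Pick v_3 = (1, 0, 0)ᵀ.
Then v_2 = N · v_3 = (2, 9, 4)ᵀ.
Then v_1 = N · v_2 = (3, 0, -3)ᵀ.

Sanity check: (A − (6)·I) v_1 = (0, 0, 0)ᵀ = 0. ✓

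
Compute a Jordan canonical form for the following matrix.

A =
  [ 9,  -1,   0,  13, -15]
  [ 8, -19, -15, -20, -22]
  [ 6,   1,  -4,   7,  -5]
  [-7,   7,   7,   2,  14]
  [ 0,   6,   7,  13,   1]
J_3(-5) ⊕ J_1(2) ⊕ J_1(2)

The characteristic polynomial is
  det(x·I − A) = x^5 + 11*x^4 + 19*x^3 - 115*x^2 - 200*x + 500 = (x - 2)^2*(x + 5)^3

Eigenvalues and multiplicities (the geometric multiplicity of λ is n − rank(A − λI), which equals the number of Jordan blocks for λ):
  λ = -5: algebraic multiplicity = 3, geometric multiplicity = 1
  λ = 2: algebraic multiplicity = 2, geometric multiplicity = 2

Determining the block sizes for each eigenvalue:
  λ = -5: one block (gm = 1), so the single block has size am = 3 → block sizes [3]
  λ = 2: gm = am = 2, so every block has size 1 → block sizes [1, 1]

Assembling the blocks gives a Jordan form
J =
  [-5,  1,  0, 0, 0]
  [ 0, -5,  1, 0, 0]
  [ 0,  0, -5, 0, 0]
  [ 0,  0,  0, 2, 0]
  [ 0,  0,  0, 0, 2]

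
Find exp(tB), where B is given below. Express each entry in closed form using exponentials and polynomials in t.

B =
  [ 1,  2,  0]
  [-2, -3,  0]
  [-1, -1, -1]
e^{tB} =
  [2*t*exp(-t) + exp(-t), 2*t*exp(-t), 0]
  [-2*t*exp(-t), -2*t*exp(-t) + exp(-t), 0]
  [-t*exp(-t), -t*exp(-t), exp(-t)]

Strategy: write B = P · J · P⁻¹ where J is a Jordan canonical form, so e^{tB} = P · e^{tJ} · P⁻¹, and e^{tJ} can be computed block-by-block.

B has Jordan form
J =
  [-1,  1,  0]
  [ 0, -1,  0]
  [ 0,  0, -1]
(up to reordering of blocks).

Per-block formulas:
  For a 2×2 Jordan block J_2(-1): exp(t · J_2(-1)) = e^(-1t)·(I + t·N), where N is the 2×2 nilpotent shift.
  For a 1×1 block at λ = -1: exp(t · [-1]) = [e^(-1t)].

After assembling e^{tJ} and conjugating by P, we get:

e^{tB} =
  [2*t*exp(-t) + exp(-t), 2*t*exp(-t), 0]
  [-2*t*exp(-t), -2*t*exp(-t) + exp(-t), 0]
  [-t*exp(-t), -t*exp(-t), exp(-t)]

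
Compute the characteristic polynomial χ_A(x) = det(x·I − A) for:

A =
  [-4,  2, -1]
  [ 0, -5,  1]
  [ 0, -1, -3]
x^3 + 12*x^2 + 48*x + 64

Expanding det(x·I − A) (e.g. by cofactor expansion or by noting that A is similar to its Jordan form J, which has the same characteristic polynomial as A) gives
  χ_A(x) = x^3 + 12*x^2 + 48*x + 64
which factors as (x + 4)^3. The eigenvalues (with algebraic multiplicities) are λ = -4 with multiplicity 3.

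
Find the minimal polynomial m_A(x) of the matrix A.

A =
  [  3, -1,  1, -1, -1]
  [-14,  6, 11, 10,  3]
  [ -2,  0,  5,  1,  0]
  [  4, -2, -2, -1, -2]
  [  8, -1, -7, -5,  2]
x^2 - 6*x + 9

The characteristic polynomial is χ_A(x) = (x - 3)^5, so the eigenvalues are known. The minimal polynomial is
  m_A(x) = Π_λ (x − λ)^{k_λ}
where k_λ is the size of the *largest* Jordan block for λ (equivalently, the smallest k with (A − λI)^k v = 0 for every generalised eigenvector v of λ).

  λ = 3: largest Jordan block has size 2, contributing (x − 3)^2

So m_A(x) = (x - 3)^2 = x^2 - 6*x + 9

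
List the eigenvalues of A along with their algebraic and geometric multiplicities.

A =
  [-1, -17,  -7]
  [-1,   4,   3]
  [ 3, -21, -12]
λ = -3: alg = 3, geom = 1

Step 1 — factor the characteristic polynomial to read off the algebraic multiplicities:
  χ_A(x) = (x + 3)^3

Step 2 — compute geometric multiplicities via the rank-nullity identity g(λ) = n − rank(A − λI):
  rank(A − (-3)·I) = 2, so dim ker(A − (-3)·I) = n − 2 = 1

Summary:
  λ = -3: algebraic multiplicity = 3, geometric multiplicity = 1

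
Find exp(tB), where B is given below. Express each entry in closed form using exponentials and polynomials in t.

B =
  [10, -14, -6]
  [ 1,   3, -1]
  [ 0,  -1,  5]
e^{tB} =
  [t^2*exp(6*t) + 4*t*exp(6*t) + exp(6*t), -4*t^2*exp(6*t) - 14*t*exp(6*t), -2*t^2*exp(6*t) - 6*t*exp(6*t)]
  [t^2*exp(6*t)/2 + t*exp(6*t), -2*t^2*exp(6*t) - 3*t*exp(6*t) + exp(6*t), -t^2*exp(6*t) - t*exp(6*t)]
  [-t^2*exp(6*t)/2, 2*t^2*exp(6*t) - t*exp(6*t), t^2*exp(6*t) - t*exp(6*t) + exp(6*t)]

Strategy: write B = P · J · P⁻¹ where J is a Jordan canonical form, so e^{tB} = P · e^{tJ} · P⁻¹, and e^{tJ} can be computed block-by-block.

B has Jordan form
J =
  [6, 1, 0]
  [0, 6, 1]
  [0, 0, 6]
(up to reordering of blocks).

Per-block formulas:
  For a 3×3 Jordan block J_3(6): exp(t · J_3(6)) = e^(6t)·(I + t·N + (t^2/2)·N^2), where N is the 3×3 nilpotent shift.

After assembling e^{tJ} and conjugating by P, we get:

e^{tB} =
  [t^2*exp(6*t) + 4*t*exp(6*t) + exp(6*t), -4*t^2*exp(6*t) - 14*t*exp(6*t), -2*t^2*exp(6*t) - 6*t*exp(6*t)]
  [t^2*exp(6*t)/2 + t*exp(6*t), -2*t^2*exp(6*t) - 3*t*exp(6*t) + exp(6*t), -t^2*exp(6*t) - t*exp(6*t)]
  [-t^2*exp(6*t)/2, 2*t^2*exp(6*t) - t*exp(6*t), t^2*exp(6*t) - t*exp(6*t) + exp(6*t)]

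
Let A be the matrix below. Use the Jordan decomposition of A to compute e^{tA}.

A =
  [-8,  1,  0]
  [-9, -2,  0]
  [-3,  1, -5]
e^{tA} =
  [-3*t*exp(-5*t) + exp(-5*t), t*exp(-5*t), 0]
  [-9*t*exp(-5*t), 3*t*exp(-5*t) + exp(-5*t), 0]
  [-3*t*exp(-5*t), t*exp(-5*t), exp(-5*t)]

Strategy: write A = P · J · P⁻¹ where J is a Jordan canonical form, so e^{tA} = P · e^{tJ} · P⁻¹, and e^{tJ} can be computed block-by-block.

A has Jordan form
J =
  [-5,  1,  0]
  [ 0, -5,  0]
  [ 0,  0, -5]
(up to reordering of blocks).

Per-block formulas:
  For a 1×1 block at λ = -5: exp(t · [-5]) = [e^(-5t)].
  For a 2×2 Jordan block J_2(-5): exp(t · J_2(-5)) = e^(-5t)·(I + t·N), where N is the 2×2 nilpotent shift.

After assembling e^{tJ} and conjugating by P, we get:

e^{tA} =
  [-3*t*exp(-5*t) + exp(-5*t), t*exp(-5*t), 0]
  [-9*t*exp(-5*t), 3*t*exp(-5*t) + exp(-5*t), 0]
  [-3*t*exp(-5*t), t*exp(-5*t), exp(-5*t)]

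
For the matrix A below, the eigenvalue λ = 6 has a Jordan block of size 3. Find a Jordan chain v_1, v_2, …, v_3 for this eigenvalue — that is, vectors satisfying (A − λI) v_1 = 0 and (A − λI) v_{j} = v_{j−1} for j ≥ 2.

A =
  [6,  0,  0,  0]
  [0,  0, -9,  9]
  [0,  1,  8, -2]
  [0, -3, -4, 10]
A Jordan chain for λ = 6 of length 3:
v_1 = (0, 0, 2, 2)ᵀ
v_2 = (0, -6, 1, -3)ᵀ
v_3 = (0, 1, 0, 0)ᵀ

Let N = A − (6)·I. We want v_3 with N^3 v_3 = 0 but N^2 v_3 ≠ 0; then v_{j-1} := N · v_j for j = 3, …, 2.

Pick v_3 = (0, 1, 0, 0)ᵀ.
Then v_2 = N · v_3 = (0, -6, 1, -3)ᵀ.
Then v_1 = N · v_2 = (0, 0, 2, 2)ᵀ.

Sanity check: (A − (6)·I) v_1 = (0, 0, 0, 0)ᵀ = 0. ✓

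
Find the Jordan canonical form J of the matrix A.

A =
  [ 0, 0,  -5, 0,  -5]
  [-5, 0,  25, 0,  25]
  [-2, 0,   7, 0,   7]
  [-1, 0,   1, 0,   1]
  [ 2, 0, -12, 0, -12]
J_1(-5) ⊕ J_2(0) ⊕ J_1(0) ⊕ J_1(0)

The characteristic polynomial is
  det(x·I − A) = x^5 + 5*x^4 = x^4*(x + 5)

Eigenvalues and multiplicities (the geometric multiplicity of λ is n − rank(A − λI), which equals the number of Jordan blocks for λ):
  λ = -5: algebraic multiplicity = 1, geometric multiplicity = 1
  λ = 0: algebraic multiplicity = 4, geometric multiplicity = 3

Determining the block sizes for each eigenvalue:
  λ = -5: one block (gm = 1), so the single block has size am = 1 → block sizes [1]
  λ = 0: 3 blocks summing to 4 forces exactly one block of size 2 and the rest size 1 → block sizes [2, 1, 1]

Assembling the blocks gives a Jordan form
J =
  [-5, 0, 0, 0, 0]
  [ 0, 0, 1, 0, 0]
  [ 0, 0, 0, 0, 0]
  [ 0, 0, 0, 0, 0]
  [ 0, 0, 0, 0, 0]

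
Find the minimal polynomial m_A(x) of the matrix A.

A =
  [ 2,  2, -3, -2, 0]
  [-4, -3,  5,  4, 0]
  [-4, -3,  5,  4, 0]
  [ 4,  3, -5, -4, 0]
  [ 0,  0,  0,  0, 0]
x^3

The characteristic polynomial is χ_A(x) = x^5, so the eigenvalues are known. The minimal polynomial is
  m_A(x) = Π_λ (x − λ)^{k_λ}
where k_λ is the size of the *largest* Jordan block for λ (equivalently, the smallest k with (A − λI)^k v = 0 for every generalised eigenvector v of λ).

  λ = 0: largest Jordan block has size 3, contributing (x − 0)^3

So m_A(x) = x^3 = x^3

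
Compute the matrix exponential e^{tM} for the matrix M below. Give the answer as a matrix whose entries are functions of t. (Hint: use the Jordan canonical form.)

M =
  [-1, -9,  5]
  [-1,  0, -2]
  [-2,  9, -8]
e^{tM} =
  [3*t^2*exp(-3*t)/2 + 2*t*exp(-3*t) + exp(-3*t), -9*t*exp(-3*t), 3*t^2*exp(-3*t)/2 + 5*t*exp(-3*t)]
  [-t^2*exp(-3*t)/2 - t*exp(-3*t), 3*t*exp(-3*t) + exp(-3*t), -t^2*exp(-3*t)/2 - 2*t*exp(-3*t)]
  [-3*t^2*exp(-3*t)/2 - 2*t*exp(-3*t), 9*t*exp(-3*t), -3*t^2*exp(-3*t)/2 - 5*t*exp(-3*t) + exp(-3*t)]

Strategy: write M = P · J · P⁻¹ where J is a Jordan canonical form, so e^{tM} = P · e^{tJ} · P⁻¹, and e^{tJ} can be computed block-by-block.

M has Jordan form
J =
  [-3,  1,  0]
  [ 0, -3,  1]
  [ 0,  0, -3]
(up to reordering of blocks).

Per-block formulas:
  For a 3×3 Jordan block J_3(-3): exp(t · J_3(-3)) = e^(-3t)·(I + t·N + (t^2/2)·N^2), where N is the 3×3 nilpotent shift.

After assembling e^{tJ} and conjugating by P, we get:

e^{tM} =
  [3*t^2*exp(-3*t)/2 + 2*t*exp(-3*t) + exp(-3*t), -9*t*exp(-3*t), 3*t^2*exp(-3*t)/2 + 5*t*exp(-3*t)]
  [-t^2*exp(-3*t)/2 - t*exp(-3*t), 3*t*exp(-3*t) + exp(-3*t), -t^2*exp(-3*t)/2 - 2*t*exp(-3*t)]
  [-3*t^2*exp(-3*t)/2 - 2*t*exp(-3*t), 9*t*exp(-3*t), -3*t^2*exp(-3*t)/2 - 5*t*exp(-3*t) + exp(-3*t)]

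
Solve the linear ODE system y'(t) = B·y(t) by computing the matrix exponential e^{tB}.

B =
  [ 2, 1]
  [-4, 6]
e^{tB} =
  [-2*t*exp(4*t) + exp(4*t), t*exp(4*t)]
  [-4*t*exp(4*t), 2*t*exp(4*t) + exp(4*t)]

Strategy: write B = P · J · P⁻¹ where J is a Jordan canonical form, so e^{tB} = P · e^{tJ} · P⁻¹, and e^{tJ} can be computed block-by-block.

B has Jordan form
J =
  [4, 1]
  [0, 4]
(up to reordering of blocks).

Per-block formulas:
  For a 2×2 Jordan block J_2(4): exp(t · J_2(4)) = e^(4t)·(I + t·N), where N is the 2×2 nilpotent shift.

After assembling e^{tJ} and conjugating by P, we get:

e^{tB} =
  [-2*t*exp(4*t) + exp(4*t), t*exp(4*t)]
  [-4*t*exp(4*t), 2*t*exp(4*t) + exp(4*t)]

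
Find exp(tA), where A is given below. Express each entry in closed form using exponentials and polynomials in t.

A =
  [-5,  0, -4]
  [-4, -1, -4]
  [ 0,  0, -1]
e^{tA} =
  [exp(-5*t), 0, -exp(-t) + exp(-5*t)]
  [-exp(-t) + exp(-5*t), exp(-t), -exp(-t) + exp(-5*t)]
  [0, 0, exp(-t)]

Strategy: write A = P · J · P⁻¹ where J is a Jordan canonical form, so e^{tA} = P · e^{tJ} · P⁻¹, and e^{tJ} can be computed block-by-block.

A has Jordan form
J =
  [-5,  0,  0]
  [ 0, -1,  0]
  [ 0,  0, -1]
(up to reordering of blocks).

Per-block formulas:
  For a 1×1 block at λ = -1: exp(t · [-1]) = [e^(-1t)].
  For a 1×1 block at λ = -5: exp(t · [-5]) = [e^(-5t)].

After assembling e^{tJ} and conjugating by P, we get:

e^{tA} =
  [exp(-5*t), 0, -exp(-t) + exp(-5*t)]
  [-exp(-t) + exp(-5*t), exp(-t), -exp(-t) + exp(-5*t)]
  [0, 0, exp(-t)]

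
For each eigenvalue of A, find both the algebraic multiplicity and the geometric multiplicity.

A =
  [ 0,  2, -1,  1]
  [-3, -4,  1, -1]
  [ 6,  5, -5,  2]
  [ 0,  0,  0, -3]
λ = -3: alg = 4, geom = 2

Step 1 — factor the characteristic polynomial to read off the algebraic multiplicities:
  χ_A(x) = (x + 3)^4

Step 2 — compute geometric multiplicities via the rank-nullity identity g(λ) = n − rank(A − λI):
  rank(A − (-3)·I) = 2, so dim ker(A − (-3)·I) = n − 2 = 2

Summary:
  λ = -3: algebraic multiplicity = 4, geometric multiplicity = 2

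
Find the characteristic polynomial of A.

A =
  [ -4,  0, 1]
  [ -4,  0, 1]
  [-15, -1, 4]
x^3

Expanding det(x·I − A) (e.g. by cofactor expansion or by noting that A is similar to its Jordan form J, which has the same characteristic polynomial as A) gives
  χ_A(x) = x^3
which factors as x^3. The eigenvalues (with algebraic multiplicities) are λ = 0 with multiplicity 3.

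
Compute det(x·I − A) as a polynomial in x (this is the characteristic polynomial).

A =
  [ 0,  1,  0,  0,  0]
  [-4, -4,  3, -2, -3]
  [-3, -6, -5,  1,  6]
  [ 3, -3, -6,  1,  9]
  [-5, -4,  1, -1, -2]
x^5 + 10*x^4 + 40*x^3 + 80*x^2 + 80*x + 32

Expanding det(x·I − A) (e.g. by cofactor expansion or by noting that A is similar to its Jordan form J, which has the same characteristic polynomial as A) gives
  χ_A(x) = x^5 + 10*x^4 + 40*x^3 + 80*x^2 + 80*x + 32
which factors as (x + 2)^5. The eigenvalues (with algebraic multiplicities) are λ = -2 with multiplicity 5.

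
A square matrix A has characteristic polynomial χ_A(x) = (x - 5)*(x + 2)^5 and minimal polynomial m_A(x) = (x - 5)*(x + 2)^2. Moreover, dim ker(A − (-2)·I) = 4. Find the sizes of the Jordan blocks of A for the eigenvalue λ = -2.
Block sizes for λ = -2: [2, 1, 1, 1]

Step 1 — from the characteristic polynomial, algebraic multiplicity of λ = -2 is 5. From dim ker(A − (-2)·I) = 4, there are exactly 4 Jordan blocks for λ = -2.
Step 2 — from the minimal polynomial, the factor (x + 2)^2 tells us the largest block for λ = -2 has size 2.
Step 3 — with total size 5, 4 blocks, and largest block 2, the block sizes (in nonincreasing order) are [2, 1, 1, 1].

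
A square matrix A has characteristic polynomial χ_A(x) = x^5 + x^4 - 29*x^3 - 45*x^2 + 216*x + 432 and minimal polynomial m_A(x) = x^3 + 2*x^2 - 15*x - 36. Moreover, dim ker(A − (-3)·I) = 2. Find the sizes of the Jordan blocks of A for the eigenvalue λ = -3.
Block sizes for λ = -3: [2, 1]

Step 1 — from the characteristic polynomial, algebraic multiplicity of λ = -3 is 3. From dim ker(A − (-3)·I) = 2, there are exactly 2 Jordan blocks for λ = -3.
Step 2 — from the minimal polynomial, the factor (x + 3)^2 tells us the largest block for λ = -3 has size 2.
Step 3 — with total size 3, 2 blocks, and largest block 2, the block sizes (in nonincreasing order) are [2, 1].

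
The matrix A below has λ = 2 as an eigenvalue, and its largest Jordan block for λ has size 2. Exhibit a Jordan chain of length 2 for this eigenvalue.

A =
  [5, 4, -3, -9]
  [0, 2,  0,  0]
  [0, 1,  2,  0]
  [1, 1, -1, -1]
A Jordan chain for λ = 2 of length 2:
v_1 = (3, 0, 0, 1)ᵀ
v_2 = (1, 0, 0, 0)ᵀ

Let N = A − (2)·I. We want v_2 with N^2 v_2 = 0 but N^1 v_2 ≠ 0; then v_{j-1} := N · v_j for j = 2, …, 2.

Pick v_2 = (1, 0, 0, 0)ᵀ.
Then v_1 = N · v_2 = (3, 0, 0, 1)ᵀ.

Sanity check: (A − (2)·I) v_1 = (0, 0, 0, 0)ᵀ = 0. ✓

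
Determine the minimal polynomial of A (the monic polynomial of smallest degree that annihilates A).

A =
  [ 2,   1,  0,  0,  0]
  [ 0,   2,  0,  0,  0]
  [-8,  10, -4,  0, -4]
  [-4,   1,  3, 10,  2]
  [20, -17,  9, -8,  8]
x^4 - 16*x^3 + 88*x^2 - 192*x + 144

The characteristic polynomial is χ_A(x) = (x - 6)^2*(x - 2)^3, so the eigenvalues are known. The minimal polynomial is
  m_A(x) = Π_λ (x − λ)^{k_λ}
where k_λ is the size of the *largest* Jordan block for λ (equivalently, the smallest k with (A − λI)^k v = 0 for every generalised eigenvector v of λ).

  λ = 2: largest Jordan block has size 2, contributing (x − 2)^2
  λ = 6: largest Jordan block has size 2, contributing (x − 6)^2

So m_A(x) = (x - 6)^2*(x - 2)^2 = x^4 - 16*x^3 + 88*x^2 - 192*x + 144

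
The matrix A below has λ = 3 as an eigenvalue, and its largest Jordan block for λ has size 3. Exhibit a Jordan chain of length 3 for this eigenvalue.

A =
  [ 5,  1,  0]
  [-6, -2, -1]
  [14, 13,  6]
A Jordan chain for λ = 3 of length 3:
v_1 = (-2, 4, -8)ᵀ
v_2 = (2, -6, 14)ᵀ
v_3 = (1, 0, 0)ᵀ

Let N = A − (3)·I. We want v_3 with N^3 v_3 = 0 but N^2 v_3 ≠ 0; then v_{j-1} := N · v_j for j = 3, …, 2.

Pick v_3 = (1, 0, 0)ᵀ.
Then v_2 = N · v_3 = (2, -6, 14)ᵀ.
Then v_1 = N · v_2 = (-2, 4, -8)ᵀ.

Sanity check: (A − (3)·I) v_1 = (0, 0, 0)ᵀ = 0. ✓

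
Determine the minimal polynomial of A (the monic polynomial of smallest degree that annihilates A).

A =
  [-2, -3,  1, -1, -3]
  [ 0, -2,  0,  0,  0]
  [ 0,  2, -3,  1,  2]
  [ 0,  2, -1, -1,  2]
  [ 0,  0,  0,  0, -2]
x^2 + 4*x + 4

The characteristic polynomial is χ_A(x) = (x + 2)^5, so the eigenvalues are known. The minimal polynomial is
  m_A(x) = Π_λ (x − λ)^{k_λ}
where k_λ is the size of the *largest* Jordan block for λ (equivalently, the smallest k with (A − λI)^k v = 0 for every generalised eigenvector v of λ).

  λ = -2: largest Jordan block has size 2, contributing (x + 2)^2

So m_A(x) = (x + 2)^2 = x^2 + 4*x + 4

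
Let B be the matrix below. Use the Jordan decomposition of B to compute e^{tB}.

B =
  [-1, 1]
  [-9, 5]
e^{tB} =
  [-3*t*exp(2*t) + exp(2*t), t*exp(2*t)]
  [-9*t*exp(2*t), 3*t*exp(2*t) + exp(2*t)]

Strategy: write B = P · J · P⁻¹ where J is a Jordan canonical form, so e^{tB} = P · e^{tJ} · P⁻¹, and e^{tJ} can be computed block-by-block.

B has Jordan form
J =
  [2, 1]
  [0, 2]
(up to reordering of blocks).

Per-block formulas:
  For a 2×2 Jordan block J_2(2): exp(t · J_2(2)) = e^(2t)·(I + t·N), where N is the 2×2 nilpotent shift.

After assembling e^{tJ} and conjugating by P, we get:

e^{tB} =
  [-3*t*exp(2*t) + exp(2*t), t*exp(2*t)]
  [-9*t*exp(2*t), 3*t*exp(2*t) + exp(2*t)]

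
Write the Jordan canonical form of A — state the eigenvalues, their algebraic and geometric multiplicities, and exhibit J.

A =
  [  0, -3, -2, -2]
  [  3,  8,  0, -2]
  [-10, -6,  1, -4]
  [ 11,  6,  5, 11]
J_3(5) ⊕ J_1(5)

The characteristic polynomial is
  det(x·I − A) = x^4 - 20*x^3 + 150*x^2 - 500*x + 625 = (x - 5)^4

Eigenvalues and multiplicities (the geometric multiplicity of λ is n − rank(A − λI), which equals the number of Jordan blocks for λ):
  λ = 5: algebraic multiplicity = 4, geometric multiplicity = 2

Determining the block sizes for each eigenvalue:
  λ = 5: with am = 4 and gm = 2, the partition is not yet determined (e.g. several partitions of 4 into 2 parts exist). Let N = A − (5)·I. Computing rank(N^1) = 2, rank(N^2) = 1, rank(N^3) = 0; the number of blocks of size ≥ j is rank(N^{j−1}) − rank(N^j), giving [2, 1, 1]. So we have 1 block(s) of size 3, 1 block(s) of size 1 → block sizes [3, 1]

Assembling the blocks gives a Jordan form
J =
  [5, 1, 0, 0]
  [0, 5, 1, 0]
  [0, 0, 5, 0]
  [0, 0, 0, 5]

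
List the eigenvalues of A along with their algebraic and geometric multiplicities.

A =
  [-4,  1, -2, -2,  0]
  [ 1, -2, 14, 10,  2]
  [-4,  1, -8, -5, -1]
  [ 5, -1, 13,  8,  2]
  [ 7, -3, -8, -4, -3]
λ = -3: alg = 2, geom = 1; λ = -1: alg = 3, geom = 1

Step 1 — factor the characteristic polynomial to read off the algebraic multiplicities:
  χ_A(x) = (x + 1)^3*(x + 3)^2

Step 2 — compute geometric multiplicities via the rank-nullity identity g(λ) = n − rank(A − λI):
  rank(A − (-3)·I) = 4, so dim ker(A − (-3)·I) = n − 4 = 1
  rank(A − (-1)·I) = 4, so dim ker(A − (-1)·I) = n − 4 = 1

Summary:
  λ = -3: algebraic multiplicity = 2, geometric multiplicity = 1
  λ = -1: algebraic multiplicity = 3, geometric multiplicity = 1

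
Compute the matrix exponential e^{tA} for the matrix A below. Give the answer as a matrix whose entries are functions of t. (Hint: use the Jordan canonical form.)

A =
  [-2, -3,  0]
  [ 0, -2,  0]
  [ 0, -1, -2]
e^{tA} =
  [exp(-2*t), -3*t*exp(-2*t), 0]
  [0, exp(-2*t), 0]
  [0, -t*exp(-2*t), exp(-2*t)]

Strategy: write A = P · J · P⁻¹ where J is a Jordan canonical form, so e^{tA} = P · e^{tJ} · P⁻¹, and e^{tJ} can be computed block-by-block.

A has Jordan form
J =
  [-2,  1,  0]
  [ 0, -2,  0]
  [ 0,  0, -2]
(up to reordering of blocks).

Per-block formulas:
  For a 1×1 block at λ = -2: exp(t · [-2]) = [e^(-2t)].
  For a 2×2 Jordan block J_2(-2): exp(t · J_2(-2)) = e^(-2t)·(I + t·N), where N is the 2×2 nilpotent shift.

After assembling e^{tJ} and conjugating by P, we get:

e^{tA} =
  [exp(-2*t), -3*t*exp(-2*t), 0]
  [0, exp(-2*t), 0]
  [0, -t*exp(-2*t), exp(-2*t)]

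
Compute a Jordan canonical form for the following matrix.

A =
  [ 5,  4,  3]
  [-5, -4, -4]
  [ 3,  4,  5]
J_3(2)

The characteristic polynomial is
  det(x·I − A) = x^3 - 6*x^2 + 12*x - 8 = (x - 2)^3

Eigenvalues and multiplicities (the geometric multiplicity of λ is n − rank(A − λI), which equals the number of Jordan blocks for λ):
  λ = 2: algebraic multiplicity = 3, geometric multiplicity = 1

Determining the block sizes for each eigenvalue:
  λ = 2: one block (gm = 1), so the single block has size am = 3 → block sizes [3]

Assembling the blocks gives a Jordan form
J =
  [2, 1, 0]
  [0, 2, 1]
  [0, 0, 2]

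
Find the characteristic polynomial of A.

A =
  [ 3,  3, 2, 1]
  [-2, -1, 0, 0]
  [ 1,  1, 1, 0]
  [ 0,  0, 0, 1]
x^4 - 4*x^3 + 6*x^2 - 4*x + 1

Expanding det(x·I − A) (e.g. by cofactor expansion or by noting that A is similar to its Jordan form J, which has the same characteristic polynomial as A) gives
  χ_A(x) = x^4 - 4*x^3 + 6*x^2 - 4*x + 1
which factors as (x - 1)^4. The eigenvalues (with algebraic multiplicities) are λ = 1 with multiplicity 4.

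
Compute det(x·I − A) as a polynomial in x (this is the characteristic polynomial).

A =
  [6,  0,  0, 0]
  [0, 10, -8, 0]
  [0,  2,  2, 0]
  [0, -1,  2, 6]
x^4 - 24*x^3 + 216*x^2 - 864*x + 1296

Expanding det(x·I − A) (e.g. by cofactor expansion or by noting that A is similar to its Jordan form J, which has the same characteristic polynomial as A) gives
  χ_A(x) = x^4 - 24*x^3 + 216*x^2 - 864*x + 1296
which factors as (x - 6)^4. The eigenvalues (with algebraic multiplicities) are λ = 6 with multiplicity 4.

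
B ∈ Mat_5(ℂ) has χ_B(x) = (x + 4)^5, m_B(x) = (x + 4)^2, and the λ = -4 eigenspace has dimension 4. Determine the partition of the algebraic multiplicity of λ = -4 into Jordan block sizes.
Block sizes for λ = -4: [2, 1, 1, 1]

Step 1 — from the characteristic polynomial, algebraic multiplicity of λ = -4 is 5. From dim ker(B − (-4)·I) = 4, there are exactly 4 Jordan blocks for λ = -4.
Step 2 — from the minimal polynomial, the factor (x + 4)^2 tells us the largest block for λ = -4 has size 2.
Step 3 — with total size 5, 4 blocks, and largest block 2, the block sizes (in nonincreasing order) are [2, 1, 1, 1].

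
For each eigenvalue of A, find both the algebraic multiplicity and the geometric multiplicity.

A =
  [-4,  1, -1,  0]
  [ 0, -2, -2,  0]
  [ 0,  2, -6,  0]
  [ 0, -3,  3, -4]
λ = -4: alg = 4, geom = 3

Step 1 — factor the characteristic polynomial to read off the algebraic multiplicities:
  χ_A(x) = (x + 4)^4

Step 2 — compute geometric multiplicities via the rank-nullity identity g(λ) = n − rank(A − λI):
  rank(A − (-4)·I) = 1, so dim ker(A − (-4)·I) = n − 1 = 3

Summary:
  λ = -4: algebraic multiplicity = 4, geometric multiplicity = 3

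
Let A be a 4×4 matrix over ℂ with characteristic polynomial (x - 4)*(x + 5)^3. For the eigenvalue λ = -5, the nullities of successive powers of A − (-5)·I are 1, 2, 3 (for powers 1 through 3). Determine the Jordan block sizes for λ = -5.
Block sizes for λ = -5: [3]

From the dimensions of kernels of powers, the number of Jordan blocks of size at least j is d_j − d_{j−1} where d_j = dim ker(N^j) (with d_0 = 0). Computing the differences gives [1, 1, 1].
The number of blocks of size exactly k is (#blocks of size ≥ k) − (#blocks of size ≥ k + 1), so the partition is: 1 block(s) of size 3.
In nonincreasing order the block sizes are [3].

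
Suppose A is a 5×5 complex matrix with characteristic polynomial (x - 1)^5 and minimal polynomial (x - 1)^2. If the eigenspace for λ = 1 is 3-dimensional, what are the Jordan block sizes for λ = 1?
Block sizes for λ = 1: [2, 2, 1]

Step 1 — from the characteristic polynomial, algebraic multiplicity of λ = 1 is 5. From dim ker(A − (1)·I) = 3, there are exactly 3 Jordan blocks for λ = 1.
Step 2 — from the minimal polynomial, the factor (x − 1)^2 tells us the largest block for λ = 1 has size 2.
Step 3 — with total size 5, 3 blocks, and largest block 2, the block sizes (in nonincreasing order) are [2, 2, 1].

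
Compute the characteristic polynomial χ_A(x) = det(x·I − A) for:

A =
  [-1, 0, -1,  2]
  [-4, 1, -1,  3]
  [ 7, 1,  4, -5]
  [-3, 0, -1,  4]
x^4 - 8*x^3 + 24*x^2 - 32*x + 16

Expanding det(x·I − A) (e.g. by cofactor expansion or by noting that A is similar to its Jordan form J, which has the same characteristic polynomial as A) gives
  χ_A(x) = x^4 - 8*x^3 + 24*x^2 - 32*x + 16
which factors as (x - 2)^4. The eigenvalues (with algebraic multiplicities) are λ = 2 with multiplicity 4.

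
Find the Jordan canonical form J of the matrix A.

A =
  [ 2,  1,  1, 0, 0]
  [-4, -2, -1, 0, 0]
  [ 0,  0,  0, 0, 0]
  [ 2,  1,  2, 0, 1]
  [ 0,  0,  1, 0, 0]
J_3(0) ⊕ J_2(0)

The characteristic polynomial is
  det(x·I − A) = x^5

Eigenvalues and multiplicities (the geometric multiplicity of λ is n − rank(A − λI), which equals the number of Jordan blocks for λ):
  λ = 0: algebraic multiplicity = 5, geometric multiplicity = 2

Determining the block sizes for each eigenvalue:
  λ = 0: with am = 5 and gm = 2, the partition is not yet determined (e.g. several partitions of 5 into 2 parts exist). Let N = A − (0)·I. Computing rank(N^1) = 3, rank(N^2) = 1, rank(N^3) = 0; the number of blocks of size ≥ j is rank(N^{j−1}) − rank(N^j), giving [2, 2, 1]. So we have 1 block(s) of size 3, 1 block(s) of size 2 → block sizes [3, 2]

Assembling the blocks gives a Jordan form
J =
  [0, 1, 0, 0, 0]
  [0, 0, 1, 0, 0]
  [0, 0, 0, 0, 0]
  [0, 0, 0, 0, 1]
  [0, 0, 0, 0, 0]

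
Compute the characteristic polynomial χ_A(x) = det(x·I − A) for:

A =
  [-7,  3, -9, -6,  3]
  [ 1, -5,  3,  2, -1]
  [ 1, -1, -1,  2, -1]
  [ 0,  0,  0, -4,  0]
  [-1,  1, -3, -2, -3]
x^5 + 20*x^4 + 160*x^3 + 640*x^2 + 1280*x + 1024

Expanding det(x·I − A) (e.g. by cofactor expansion or by noting that A is similar to its Jordan form J, which has the same characteristic polynomial as A) gives
  χ_A(x) = x^5 + 20*x^4 + 160*x^3 + 640*x^2 + 1280*x + 1024
which factors as (x + 4)^5. The eigenvalues (with algebraic multiplicities) are λ = -4 with multiplicity 5.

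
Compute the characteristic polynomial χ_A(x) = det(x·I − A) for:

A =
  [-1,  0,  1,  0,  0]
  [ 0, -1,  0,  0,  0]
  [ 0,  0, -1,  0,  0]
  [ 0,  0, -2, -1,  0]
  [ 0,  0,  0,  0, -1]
x^5 + 5*x^4 + 10*x^3 + 10*x^2 + 5*x + 1

Expanding det(x·I − A) (e.g. by cofactor expansion or by noting that A is similar to its Jordan form J, which has the same characteristic polynomial as A) gives
  χ_A(x) = x^5 + 5*x^4 + 10*x^3 + 10*x^2 + 5*x + 1
which factors as (x + 1)^5. The eigenvalues (with algebraic multiplicities) are λ = -1 with multiplicity 5.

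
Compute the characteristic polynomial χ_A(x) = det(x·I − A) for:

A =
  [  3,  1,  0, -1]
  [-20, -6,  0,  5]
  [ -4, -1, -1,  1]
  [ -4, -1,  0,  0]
x^4 + 4*x^3 + 6*x^2 + 4*x + 1

Expanding det(x·I − A) (e.g. by cofactor expansion or by noting that A is similar to its Jordan form J, which has the same characteristic polynomial as A) gives
  χ_A(x) = x^4 + 4*x^3 + 6*x^2 + 4*x + 1
which factors as (x + 1)^4. The eigenvalues (with algebraic multiplicities) are λ = -1 with multiplicity 4.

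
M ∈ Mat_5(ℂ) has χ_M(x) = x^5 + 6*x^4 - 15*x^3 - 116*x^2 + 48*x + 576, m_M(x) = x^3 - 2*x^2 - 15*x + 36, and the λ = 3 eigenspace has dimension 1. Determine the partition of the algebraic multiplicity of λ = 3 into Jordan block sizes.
Block sizes for λ = 3: [2]

Step 1 — from the characteristic polynomial, algebraic multiplicity of λ = 3 is 2. From dim ker(M − (3)·I) = 1, there are exactly 1 Jordan blocks for λ = 3.
Step 2 — from the minimal polynomial, the factor (x − 3)^2 tells us the largest block for λ = 3 has size 2.
Step 3 — with total size 2, 1 blocks, and largest block 2, the block sizes (in nonincreasing order) are [2].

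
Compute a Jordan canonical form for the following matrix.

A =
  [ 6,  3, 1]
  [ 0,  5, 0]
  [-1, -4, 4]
J_3(5)

The characteristic polynomial is
  det(x·I − A) = x^3 - 15*x^2 + 75*x - 125 = (x - 5)^3

Eigenvalues and multiplicities (the geometric multiplicity of λ is n − rank(A − λI), which equals the number of Jordan blocks for λ):
  λ = 5: algebraic multiplicity = 3, geometric multiplicity = 1

Determining the block sizes for each eigenvalue:
  λ = 5: one block (gm = 1), so the single block has size am = 3 → block sizes [3]

Assembling the blocks gives a Jordan form
J =
  [5, 1, 0]
  [0, 5, 1]
  [0, 0, 5]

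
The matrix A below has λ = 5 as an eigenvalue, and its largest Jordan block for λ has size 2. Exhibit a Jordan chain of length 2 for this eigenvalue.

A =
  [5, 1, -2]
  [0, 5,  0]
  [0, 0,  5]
A Jordan chain for λ = 5 of length 2:
v_1 = (1, 0, 0)ᵀ
v_2 = (0, 1, 0)ᵀ

Let N = A − (5)·I. We want v_2 with N^2 v_2 = 0 but N^1 v_2 ≠ 0; then v_{j-1} := N · v_j for j = 2, …, 2.

Pick v_2 = (0, 1, 0)ᵀ.
Then v_1 = N · v_2 = (1, 0, 0)ᵀ.

Sanity check: (A − (5)·I) v_1 = (0, 0, 0)ᵀ = 0. ✓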